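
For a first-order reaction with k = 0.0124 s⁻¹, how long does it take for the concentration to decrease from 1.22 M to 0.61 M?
55.90 s

From ln[A] = ln[A]₀ - k·t: t = ln([A]₀/[A])/k = ln(1.22/0.61)/0.0124 = ln(2.0000)/0.0124 = 0.6931/0.0124 = 55.90 s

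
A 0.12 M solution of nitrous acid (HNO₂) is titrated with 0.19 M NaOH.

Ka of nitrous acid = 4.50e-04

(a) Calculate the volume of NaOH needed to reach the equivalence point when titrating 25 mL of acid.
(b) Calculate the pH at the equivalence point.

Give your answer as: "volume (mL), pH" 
V = 15.8 mL, pH = 8.11

(a) At equivalence: moles acid = moles base.
moles acid = 0.12 × 0.025 = 0.003 mol; V_NaOH = 0.003/0.19 = 0.01579 L = 15.8 mL.
(b) At equivalence, all acid → conjugate base A⁻ at [A⁻] = 0.003/0.04079 = 0.07355 M.
Kb = Kw/Ka = 1.0e-14/4.50e-04 = 2.222e-11; [OH⁻] = √(Kb·[A⁻]) = 1.278e-06; pOH = 5.89; pH = 14 − pOH = 8.11.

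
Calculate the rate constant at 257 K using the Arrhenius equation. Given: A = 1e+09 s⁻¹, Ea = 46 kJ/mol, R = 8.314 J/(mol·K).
4.47e-01 s⁻¹

k = A·exp(-Ea/(R·T)) = 1e+09·exp(-46000/(8.314·257)) = 1e+09·exp(-21.5285) = 1e+09·4.4696e-10 = 4.47e-01 s⁻¹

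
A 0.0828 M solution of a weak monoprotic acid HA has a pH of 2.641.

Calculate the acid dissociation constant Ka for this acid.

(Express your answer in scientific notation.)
K_a = 6.49e-05

[H⁺] = 10^(−pH) = 10^(−2.641) = 2.286e-03 M. For HA ⇌ H⁺ + A⁻, Ka = x²/(C − x) = (2.286e-03)²/(0.0828 − 2.286e-03) = 6.49e-05.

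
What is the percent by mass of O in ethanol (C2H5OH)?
Mass of O in formula = 16.0 × 1 = 16 g/mol
Molar mass = 46.07 g/mol
% O = (16/46.07) × 100% = 34.73%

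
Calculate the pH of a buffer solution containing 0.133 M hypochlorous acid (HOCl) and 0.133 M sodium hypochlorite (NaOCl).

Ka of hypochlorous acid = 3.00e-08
pH = 7.52

pKa = -log(3.00e-08) = 7.52. pH = pKa + log([A⁻]/[HA]) = 7.52 + log(0.133/0.133)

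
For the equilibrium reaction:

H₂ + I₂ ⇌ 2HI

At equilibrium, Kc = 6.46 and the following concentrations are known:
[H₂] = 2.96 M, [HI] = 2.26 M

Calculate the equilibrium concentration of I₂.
[I₂] = 0.2671 M

Kc = ([HI]^2) / ([H₂] × [I₂]) = 6.46
[I₂]^1 = (product terms)/(Kc · other reactant terms) = 5.1076 / (6.46 · 2.96) = 0.26711
[I₂] = 0.2671 M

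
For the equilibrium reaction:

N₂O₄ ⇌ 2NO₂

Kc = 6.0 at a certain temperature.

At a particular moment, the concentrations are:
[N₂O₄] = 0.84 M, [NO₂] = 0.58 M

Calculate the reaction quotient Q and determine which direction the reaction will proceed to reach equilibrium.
Q = 0.400, Q < K, reaction proceeds forward (toward products)

Q = ([NO₂]^2) / ([N₂O₄])
  = ((0.58)^2) / ((0.84)) = 0.3364/0.84 = 0.4005
Since Q = 0.4005 < Kc = 6.0, the reaction proceeds forward (toward products) to reach equilibrium.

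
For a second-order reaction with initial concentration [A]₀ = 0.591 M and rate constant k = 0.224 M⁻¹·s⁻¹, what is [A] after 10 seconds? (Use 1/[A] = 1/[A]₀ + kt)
0.2543 M

1/[A] = 1/[A]₀ + k·t = 1/0.591 + (0.224)·(10) = 1.6920 + 2.2400 = 3.9320
[A] = 1/3.9320 = 0.2543 M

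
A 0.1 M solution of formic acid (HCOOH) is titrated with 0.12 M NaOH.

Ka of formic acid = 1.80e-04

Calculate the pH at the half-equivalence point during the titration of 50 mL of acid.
pH = pKa = 3.74

At the half-equivalence point, [HA] = [A⁻], so by Henderson–Hasselbalch pH = pKa + log(1) = pKa.
pKa = −log(1.80e-04) = 3.74.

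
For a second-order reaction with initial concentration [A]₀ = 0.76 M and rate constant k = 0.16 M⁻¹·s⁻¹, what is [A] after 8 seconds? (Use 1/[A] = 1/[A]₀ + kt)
0.3852 M

1/[A] = 1/[A]₀ + k·t = 1/0.76 + (0.16)·(8) = 1.3158 + 1.2800 = 2.5958
[A] = 1/2.5958 = 0.3852 M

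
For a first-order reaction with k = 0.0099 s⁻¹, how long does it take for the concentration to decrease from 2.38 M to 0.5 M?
157.60 s

From ln[A] = ln[A]₀ - k·t: t = ln([A]₀/[A])/k = ln(2.38/0.5)/0.0099 = ln(4.7600)/0.0099 = 1.5602/0.0099 = 157.60 s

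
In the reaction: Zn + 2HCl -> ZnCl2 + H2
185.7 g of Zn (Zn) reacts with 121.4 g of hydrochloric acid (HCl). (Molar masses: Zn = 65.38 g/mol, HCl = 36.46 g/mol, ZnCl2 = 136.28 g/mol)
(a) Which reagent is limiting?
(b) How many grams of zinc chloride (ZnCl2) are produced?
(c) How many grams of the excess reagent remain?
(a) HCl, (b) 226.9 g, (c) 76.85 g

Moles of Zn = 185.7 g ÷ 65.38 g/mol = 2.84032 mol
Moles of HCl = 121.4 g ÷ 36.46 g/mol = 3.32968 mol
Moles ÷ coefficient: Zn: 2.84032/1 = 2.84, HCl: 3.32968/2 = 1.665
(a) HCl has the smaller value, so HCl is the limiting reagent.
(b) Moles of ZnCl2 = 3.32968 mol HCl × (1/2) = 1.66484 mol; mass = 1.66484 mol × 136.28 g/mol = 226.9 g
(c) Zn consumed = 3.32968 × (1/2) = 1.66484 mol; remaining = 2.84032 − 1.66484 = 1.17548 mol; mass = 1.17548 mol × 65.38 g/mol = 76.85 g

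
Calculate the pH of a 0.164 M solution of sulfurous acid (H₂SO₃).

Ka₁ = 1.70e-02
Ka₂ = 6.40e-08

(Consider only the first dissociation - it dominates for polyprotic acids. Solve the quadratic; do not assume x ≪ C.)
pH = 1.35

x² + Ka₁·x − Ka₁·C = 0 with Ka₁ = 1.70e-02, C = 0.164.
x = (−Ka₁ + √(Ka₁² + 4·Ka₁·C))/2 = 4.4981e-02 M, so pH = 1.35.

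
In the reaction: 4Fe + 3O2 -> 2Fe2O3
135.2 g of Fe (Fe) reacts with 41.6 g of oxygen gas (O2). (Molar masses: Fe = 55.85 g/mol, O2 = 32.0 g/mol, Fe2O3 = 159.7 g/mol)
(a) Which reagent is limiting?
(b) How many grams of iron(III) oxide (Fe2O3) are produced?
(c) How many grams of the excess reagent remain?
(a) O2, (b) 138.4 g, (c) 38.39 g

Moles of Fe = 135.2 g ÷ 55.85 g/mol = 2.42077 mol
Moles of O2 = 41.6 g ÷ 32.0 g/mol = 1.3 mol
Moles ÷ coefficient: Fe: 2.42077/4 = 0.6052, O2: 1.3/3 = 0.4333
(a) O2 has the smaller value, so O2 is the limiting reagent.
(b) Moles of Fe2O3 = 1.3 mol O2 × (2/3) = 0.866667 mol; mass = 0.866667 mol × 159.7 g/mol = 138.4 g
(c) Fe consumed = 1.3 × (4/3) = 1.73333 mol; remaining = 2.42077 − 1.73333 = 0.687437 mol; mass = 0.687437 mol × 55.85 g/mol = 38.39 g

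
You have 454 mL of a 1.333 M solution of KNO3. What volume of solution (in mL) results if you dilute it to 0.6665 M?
Using M₁V₁ = M₂V₂:
1.333 × 454 = 0.6665 × V₂
V₂ = (1.333 × 454) / 0.6665 = 908 mL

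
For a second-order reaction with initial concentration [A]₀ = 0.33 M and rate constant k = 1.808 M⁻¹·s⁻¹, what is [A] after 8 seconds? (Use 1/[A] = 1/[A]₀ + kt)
0.0572 M

1/[A] = 1/[A]₀ + k·t = 1/0.33 + (1.808)·(8) = 3.0303 + 14.4640 = 17.4943
[A] = 1/17.4943 = 0.0572 M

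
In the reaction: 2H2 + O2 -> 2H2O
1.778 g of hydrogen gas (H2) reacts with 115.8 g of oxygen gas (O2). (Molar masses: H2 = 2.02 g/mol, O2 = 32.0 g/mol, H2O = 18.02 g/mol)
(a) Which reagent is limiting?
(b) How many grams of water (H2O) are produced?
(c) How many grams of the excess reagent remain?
(a) H2, (b) 15.86 g, (c) 101.7 g

Moles of H2 = 1.778 g ÷ 2.02 g/mol = 0.880198 mol
Moles of O2 = 115.8 g ÷ 32.0 g/mol = 3.61875 mol
Moles ÷ coefficient: H2: 0.880198/2 = 0.4401, O2: 3.61875/1 = 3.619
(a) H2 has the smaller value, so H2 is the limiting reagent.
(b) Moles of H2O = 0.880198 mol H2 × (2/2) = 0.880198 mol; mass = 0.880198 mol × 18.02 g/mol = 15.86 g
(c) O2 consumed = 0.880198 × (1/2) = 0.440099 mol; remaining = 3.61875 − 0.440099 = 3.17865 mol; mass = 3.17865 mol × 32.0 g/mol = 101.7 g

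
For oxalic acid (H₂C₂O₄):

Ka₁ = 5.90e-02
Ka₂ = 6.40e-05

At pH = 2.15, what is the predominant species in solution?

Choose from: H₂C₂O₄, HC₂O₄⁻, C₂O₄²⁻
HC₂O₄⁻

pKa1 = 1.23, pKa2 = 4.19. Each pKa is the crossover between adjacent species; pH = 2.15 lies in the region where HC₂O₄⁻ predominates.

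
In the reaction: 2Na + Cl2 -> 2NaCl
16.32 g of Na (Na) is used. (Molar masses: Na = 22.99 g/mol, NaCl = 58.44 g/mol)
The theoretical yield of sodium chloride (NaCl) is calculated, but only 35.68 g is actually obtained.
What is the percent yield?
Moles of Na = 16.32 g ÷ 22.99 g/mol = 0.709874 mol
Mole ratio: 2 mol NaCl / 2 mol Na
Moles of NaCl = 0.709874 × (2/2) = 0.709874 mol
Theoretical yield = 0.709874 mol × 58.44 g/mol = 41.485 g
Actual yield = 35.68 g
Percent yield = (35.68 / 41.485) × 100% = 86.0%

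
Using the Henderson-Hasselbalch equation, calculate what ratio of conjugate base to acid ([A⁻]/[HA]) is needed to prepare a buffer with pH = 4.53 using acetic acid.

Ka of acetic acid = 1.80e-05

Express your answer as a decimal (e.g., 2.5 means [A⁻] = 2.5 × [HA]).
[A⁻]/[HA] = 0.610

pKa = −log(1.80e-05) = 4.7447. pH = pKa + log([A⁻]/[HA]). 4.53 = 4.7447 + log(ratio). log(ratio) = 4.53 − 4.7447 = -0.2147. ratio = 10^(-0.2147) = 0.610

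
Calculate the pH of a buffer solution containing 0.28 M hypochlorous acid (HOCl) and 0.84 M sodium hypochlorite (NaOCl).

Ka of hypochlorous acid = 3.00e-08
pH = 8.00

pKa = -log(3.00e-08) = 7.52. pH = pKa + log([A⁻]/[HA]) = 7.52 + log(0.84/0.28)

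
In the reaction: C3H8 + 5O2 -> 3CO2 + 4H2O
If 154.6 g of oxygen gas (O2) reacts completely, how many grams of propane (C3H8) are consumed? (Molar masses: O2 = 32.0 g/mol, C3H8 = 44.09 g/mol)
Moles of O2 = 154.6 g ÷ 32.0 g/mol = 4.83125 mol
Mole ratio: 1 mol C3H8 / 5 mol O2
Moles of C3H8 = 4.83125 × (1/5) = 0.96625 mol
Mass of C3H8 = 0.96625 mol × 44.09 g/mol = 42.6 g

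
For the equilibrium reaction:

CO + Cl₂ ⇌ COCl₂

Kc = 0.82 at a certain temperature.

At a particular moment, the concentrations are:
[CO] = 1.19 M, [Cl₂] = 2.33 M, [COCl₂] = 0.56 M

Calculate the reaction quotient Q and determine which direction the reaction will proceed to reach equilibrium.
Q = 0.202, Q < K, reaction proceeds forward (toward products)

Q = ([COCl₂]) / ([CO] × [Cl₂])
  = ((0.56)) / ((1.19)·(2.33)) = 0.56/2.7727 = 0.202
Since Q = 0.202 < Kc = 0.82, the reaction proceeds forward (toward products) to reach equilibrium.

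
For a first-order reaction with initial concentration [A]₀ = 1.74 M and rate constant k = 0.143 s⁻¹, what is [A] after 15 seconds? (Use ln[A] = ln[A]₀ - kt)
0.2037 M

ln[A] = ln[A]₀ - k·t = ln(1.74) - (0.143)·(15) = 0.5539 - 2.1450 = -1.5911
[A] = e^(-1.5911) = 0.2037 M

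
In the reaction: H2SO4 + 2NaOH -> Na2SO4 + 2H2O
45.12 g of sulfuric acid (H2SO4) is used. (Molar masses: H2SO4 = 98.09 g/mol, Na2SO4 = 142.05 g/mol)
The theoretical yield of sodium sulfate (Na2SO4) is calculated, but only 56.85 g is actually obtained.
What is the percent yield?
Moles of H2SO4 = 45.12 g ÷ 98.09 g/mol = 0.459986 mol
Mole ratio: 1 mol Na2SO4 / 1 mol H2SO4
Moles of Na2SO4 = 0.459986 × (1/1) = 0.459986 mol
Theoretical yield = 0.459986 mol × 142.05 g/mol = 65.341 g
Actual yield = 56.85 g
Percent yield = (56.85 / 65.341) × 100% = 87.0%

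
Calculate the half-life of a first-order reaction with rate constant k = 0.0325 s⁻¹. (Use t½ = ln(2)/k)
21.33 s

t½ = ln(2)/k = 0.6931/0.0325 = 21.33 s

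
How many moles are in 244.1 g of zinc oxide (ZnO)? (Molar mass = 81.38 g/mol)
Moles = 244.1 g ÷ 81.38 g/mol = 3 mol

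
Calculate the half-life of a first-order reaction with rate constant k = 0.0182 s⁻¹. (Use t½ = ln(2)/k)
38.09 s

t½ = ln(2)/k = 0.6931/0.0182 = 38.09 s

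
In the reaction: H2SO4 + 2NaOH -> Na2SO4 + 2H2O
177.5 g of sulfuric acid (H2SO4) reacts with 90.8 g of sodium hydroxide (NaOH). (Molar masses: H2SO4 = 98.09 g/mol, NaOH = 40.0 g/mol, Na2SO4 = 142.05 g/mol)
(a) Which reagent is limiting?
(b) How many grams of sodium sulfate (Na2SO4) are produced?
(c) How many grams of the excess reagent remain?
(a) NaOH, (b) 161.2 g, (c) 66.17 g

Moles of H2SO4 = 177.5 g ÷ 98.09 g/mol = 1.80956 mol
Moles of NaOH = 90.8 g ÷ 40.0 g/mol = 2.27 mol
Moles ÷ coefficient: H2SO4: 1.80956/1 = 1.81, NaOH: 2.27/2 = 1.135
(a) NaOH has the smaller value, so NaOH is the limiting reagent.
(b) Moles of Na2SO4 = 2.27 mol NaOH × (1/2) = 1.135 mol; mass = 1.135 mol × 142.05 g/mol = 161.2 g
(c) H2SO4 consumed = 2.27 × (1/2) = 1.135 mol; remaining = 1.80956 − 1.135 = 0.674563 mol; mass = 0.674563 mol × 98.09 g/mol = 66.17 g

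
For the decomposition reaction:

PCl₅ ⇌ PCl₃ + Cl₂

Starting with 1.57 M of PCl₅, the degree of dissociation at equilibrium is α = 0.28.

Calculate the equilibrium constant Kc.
K_c = 0.1710

x = α·[A]₀ = 0.28 × 1.57 = 0.4396 M dissociated.
At eq: [PCl₅] = 1.57 − 0.4396 = 1.13 M; [PCl₃] = [Cl₂] = x = 0.4396 M.
Kc = [PCl₃][Cl₂]/[PCl₅] = (0.4396)²/1.13 = 0.171.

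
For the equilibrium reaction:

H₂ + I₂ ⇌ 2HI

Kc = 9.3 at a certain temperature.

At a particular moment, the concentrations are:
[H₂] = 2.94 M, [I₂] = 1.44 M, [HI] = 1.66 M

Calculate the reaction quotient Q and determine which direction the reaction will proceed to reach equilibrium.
Q = 0.651, Q < K, reaction proceeds forward (toward products)

Q = ([HI]^2) / ([H₂] × [I₂])
  = ((1.66)^2) / ((2.94)·(1.44)) = 2.7556/4.2336 = 0.6509
Since Q = 0.6509 < Kc = 9.3, the reaction proceeds forward (toward products) to reach equilibrium.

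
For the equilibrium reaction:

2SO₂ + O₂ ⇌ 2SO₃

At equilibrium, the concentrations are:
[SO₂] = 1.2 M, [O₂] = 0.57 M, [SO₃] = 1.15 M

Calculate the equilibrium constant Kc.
K_c = 1.6112

Kc = ([SO₃]^2) / ([SO₂]^2 × [O₂])
   = ((1.15)^2) / ((1.2)^2·(0.57))
   = 1.3225 / 0.8208 = 1.6112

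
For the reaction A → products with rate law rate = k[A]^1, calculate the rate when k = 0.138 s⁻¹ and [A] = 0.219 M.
0.03022 M/s

rate = k·[A]^1 = 0.138·(0.219)^1 = 0.138·0.219 = 0.03022 M/s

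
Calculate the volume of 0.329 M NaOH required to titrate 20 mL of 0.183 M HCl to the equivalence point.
V_{base} = 11.1 mL

At equivalence: moles acid = moles base.
moles HCl = 0.183 M × 0.02 L = 0.00366 mol
V_NaOH = 0.00366 mol ÷ 0.329 M = 0.01112 L = 11.1 mL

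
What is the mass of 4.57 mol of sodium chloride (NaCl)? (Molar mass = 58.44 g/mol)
Mass = 4.57 mol × 58.44 g/mol = 267.1 g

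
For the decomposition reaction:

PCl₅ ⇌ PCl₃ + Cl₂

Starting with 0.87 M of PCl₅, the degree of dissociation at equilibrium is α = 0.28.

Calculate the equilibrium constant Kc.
K_c = 0.0947

x = α·[A]₀ = 0.28 × 0.87 = 0.2436 M dissociated.
At eq: [PCl₅] = 0.87 − 0.2436 = 0.6264 M; [PCl₃] = [Cl₂] = x = 0.2436 M.
Kc = [PCl₃][Cl₂]/[PCl₅] = (0.2436)²/0.6264 = 0.09473.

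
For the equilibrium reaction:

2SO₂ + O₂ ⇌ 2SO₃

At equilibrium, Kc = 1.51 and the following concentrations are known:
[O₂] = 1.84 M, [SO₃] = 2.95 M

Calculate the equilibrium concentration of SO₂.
[SO₂] = 1.7698 M

Kc = ([SO₃]^2) / ([SO₂]^2 × [O₂]) = 1.51
[SO₂]^2 = (product terms)/(Kc · other reactant terms) = 8.7025 / (1.51 · 1.84) = 3.1322
[SO₂] = (3.1322)^(1/2) = 1.7698 M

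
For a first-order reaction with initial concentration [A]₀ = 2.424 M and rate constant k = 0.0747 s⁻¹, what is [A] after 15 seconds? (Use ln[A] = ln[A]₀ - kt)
0.7905 M

ln[A] = ln[A]₀ - k·t = ln(2.424) - (0.0747)·(15) = 0.8854 - 1.1205 = -0.2351
[A] = e^(-0.2351) = 0.7905 M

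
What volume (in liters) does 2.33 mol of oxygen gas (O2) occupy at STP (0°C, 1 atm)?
At STP, 1 mol of gas occupies 22.4 L
Volume = 2.33 mol × 22.4 L/mol = 52.19 L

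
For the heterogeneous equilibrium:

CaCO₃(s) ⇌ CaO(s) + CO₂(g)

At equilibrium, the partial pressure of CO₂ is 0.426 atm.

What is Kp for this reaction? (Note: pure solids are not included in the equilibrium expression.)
K_p = 0.426

Solids (CaCO₃, CaO) have activity 1 and are excluded.
Kp = P(CO₂) = 0.426.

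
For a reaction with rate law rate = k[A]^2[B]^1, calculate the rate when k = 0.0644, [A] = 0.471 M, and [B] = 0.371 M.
0.0053 M/s

rate = k·[A]^2·[B]^1 = 0.0644·(0.471)^2·(0.371)^1 = 0.0644·0.221841·0.371 = 0.0053 M/s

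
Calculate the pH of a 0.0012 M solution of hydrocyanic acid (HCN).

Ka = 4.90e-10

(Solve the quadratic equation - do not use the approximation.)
pH = 6.12

x² + Ka×x - Ka×C = 0. Using quadratic formula: [H⁺] = 7.6657e-07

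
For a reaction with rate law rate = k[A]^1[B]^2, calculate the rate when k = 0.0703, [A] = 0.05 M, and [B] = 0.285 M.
0.0002855 M/s

rate = k·[A]^1·[B]^2 = 0.0703·(0.05)^1·(0.285)^2 = 0.0703·0.05·0.081225 = 0.0002855 M/s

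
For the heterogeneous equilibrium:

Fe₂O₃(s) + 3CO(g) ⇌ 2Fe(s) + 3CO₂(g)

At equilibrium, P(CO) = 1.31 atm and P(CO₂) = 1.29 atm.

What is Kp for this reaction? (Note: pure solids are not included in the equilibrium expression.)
K_p = 0.955

Solids (Fe₂O₃, Fe) are excluded.
Kp = P(CO₂)³/P(CO)³ = (1.29)³/(1.31)³ = 2.147/2.248 = 0.955.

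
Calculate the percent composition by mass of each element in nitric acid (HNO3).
H: 1.60%, N: 22.23%, O: 76.17%

Molar mass of HNO3 = 63.02 g/mol
% H = (1 × 1.008) / 63.02 × 100% = 1.008 / 63.02 × 100% = 1.60%
% N = (1 × 14.01) / 63.02 × 100% = 14.01 / 63.02 × 100% = 22.23%
% O = (3 × 16.0) / 63.02 × 100% = 48 / 63.02 × 100% = 76.17%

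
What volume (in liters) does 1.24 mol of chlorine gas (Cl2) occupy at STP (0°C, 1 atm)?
At STP, 1 mol of gas occupies 22.4 L
Volume = 1.24 mol × 22.4 L/mol = 27.78 L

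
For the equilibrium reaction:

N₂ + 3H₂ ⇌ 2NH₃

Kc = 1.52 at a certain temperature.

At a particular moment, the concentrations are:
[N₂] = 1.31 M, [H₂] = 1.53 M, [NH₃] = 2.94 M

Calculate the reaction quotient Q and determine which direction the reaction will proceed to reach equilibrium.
Q = 1.842, Q > K, reaction proceeds reverse (toward reactants)

Q = ([NH₃]^2) / ([N₂] × [H₂]^3)
  = ((2.94)^2) / ((1.31)·(1.53)^3) = 8.6436/4.6919 = 1.842
Since Q = 1.842 > Kc = 1.52, the reaction proceeds reverse (toward reactants) to reach equilibrium.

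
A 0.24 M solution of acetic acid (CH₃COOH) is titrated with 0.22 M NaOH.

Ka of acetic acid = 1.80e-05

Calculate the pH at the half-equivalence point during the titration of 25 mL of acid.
pH = pKa = 4.74

At the half-equivalence point, [HA] = [A⁻], so by Henderson–Hasselbalch pH = pKa + log(1) = pKa.
pKa = −log(1.80e-05) = 4.74.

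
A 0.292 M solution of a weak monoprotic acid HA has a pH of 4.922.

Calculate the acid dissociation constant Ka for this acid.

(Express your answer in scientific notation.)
K_a = 4.90e-10

[H⁺] = 10^(−pH) = 10^(−4.922) = 1.197e-05 M. For HA ⇌ H⁺ + A⁻, Ka = x²/(C − x) = (1.197e-05)²/(0.292 − 1.197e-05) = 4.90e-10.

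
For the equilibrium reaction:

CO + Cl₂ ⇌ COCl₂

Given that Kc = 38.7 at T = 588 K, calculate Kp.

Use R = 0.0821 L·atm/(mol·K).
K_p = 0.8017

Δn = (moles gaseous products) − (moles gaseous reactants) = -1
T = 588 K; RT = 0.0821 × 588 = 48.2748
Kp = Kc·(RT)^Δn = 38.7 × (48.2748)^-1 = 38.7 × 0.0207147 = 0.8017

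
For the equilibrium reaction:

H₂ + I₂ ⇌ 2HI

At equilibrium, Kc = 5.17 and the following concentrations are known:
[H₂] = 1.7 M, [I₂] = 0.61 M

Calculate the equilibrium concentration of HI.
[HI] = 2.3154 M

Kc = ([HI]^2) / ([H₂] × [I₂]) = 5.17
[HI]^2 = Kc · (reactant terms)/(other product terms) = 5.17 · 1.037 / 1 = 5.3613
[HI] = (5.3613)^(1/2) = 2.3154 M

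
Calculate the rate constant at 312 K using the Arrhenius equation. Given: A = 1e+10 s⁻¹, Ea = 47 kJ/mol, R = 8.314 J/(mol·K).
1.35e+02 s⁻¹

k = A·exp(-Ea/(R·T)) = 1e+10·exp(-47000/(8.314·312)) = 1e+10·exp(-18.1190) = 1e+10·1.3522e-08 = 1.35e+02 s⁻¹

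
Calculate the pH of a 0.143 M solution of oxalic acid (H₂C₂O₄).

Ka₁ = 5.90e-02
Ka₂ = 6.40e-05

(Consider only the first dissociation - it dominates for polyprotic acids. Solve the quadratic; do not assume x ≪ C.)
pH = 1.17

x² + Ka₁·x − Ka₁·C = 0 with Ka₁ = 5.90e-02, C = 0.143.
x = (−Ka₁ + √(Ka₁² + 4·Ka₁·C))/2 = 6.6974e-02 M, so pH = 1.17.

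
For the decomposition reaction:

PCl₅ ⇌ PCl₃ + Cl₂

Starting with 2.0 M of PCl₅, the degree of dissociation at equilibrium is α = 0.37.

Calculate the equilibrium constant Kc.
K_c = 0.4346

x = α·[A]₀ = 0.37 × 2.0 = 0.74 M dissociated.
At eq: [PCl₅] = 2.0 − 0.74 = 1.26 M; [PCl₃] = [Cl₂] = x = 0.74 M.
Kc = [PCl₃][Cl₂]/[PCl₅] = (0.74)²/1.26 = 0.4346.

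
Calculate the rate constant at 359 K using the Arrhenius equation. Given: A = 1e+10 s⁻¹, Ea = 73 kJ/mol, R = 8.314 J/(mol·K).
2.39e-01 s⁻¹

k = A·exp(-Ea/(R·T)) = 1e+10·exp(-73000/(8.314·359)) = 1e+10·exp(-24.4579) = 1e+10·2.3883e-11 = 2.39e-01 s⁻¹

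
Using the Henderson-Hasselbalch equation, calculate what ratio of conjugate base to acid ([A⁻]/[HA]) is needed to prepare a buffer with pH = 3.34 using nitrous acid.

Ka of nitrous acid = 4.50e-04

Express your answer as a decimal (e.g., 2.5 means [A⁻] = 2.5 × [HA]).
[A⁻]/[HA] = 0.984

pKa = −log(4.50e-04) = 3.3468. pH = pKa + log([A⁻]/[HA]). 3.34 = 3.3468 + log(ratio). log(ratio) = 3.34 − 3.3468 = -0.0068. ratio = 10^(-0.0068) = 0.984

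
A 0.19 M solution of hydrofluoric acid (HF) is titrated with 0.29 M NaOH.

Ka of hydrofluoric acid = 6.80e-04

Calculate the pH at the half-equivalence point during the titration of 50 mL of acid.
pH = pKa = 3.17

At the half-equivalence point, [HA] = [A⁻], so by Henderson–Hasselbalch pH = pKa + log(1) = pKa.
pKa = −log(6.80e-04) = 3.17.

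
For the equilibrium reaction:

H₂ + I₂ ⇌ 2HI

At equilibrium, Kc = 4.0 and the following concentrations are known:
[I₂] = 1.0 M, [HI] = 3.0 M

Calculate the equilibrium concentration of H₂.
[H₂] = 2.2500 M

Kc = ([HI]^2) / ([H₂] × [I₂]) = 4.0
[H₂]^1 = (product terms)/(Kc · other reactant terms) = 9 / (4.0 · 1) = 2.25
[H₂] = 2.2500 M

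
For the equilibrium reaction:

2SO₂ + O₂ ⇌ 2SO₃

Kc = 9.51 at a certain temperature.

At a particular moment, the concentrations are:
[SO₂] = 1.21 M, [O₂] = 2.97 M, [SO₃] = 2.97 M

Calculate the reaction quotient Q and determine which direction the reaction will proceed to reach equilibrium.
Q = 2.029, Q < K, reaction proceeds forward (toward products)

Q = ([SO₃]^2) / ([SO₂]^2 × [O₂])
  = ((2.97)^2) / ((1.21)^2·(2.97)) = 8.8209/4.3484 = 2.029
Since Q = 2.029 < Kc = 9.51, the reaction proceeds forward (toward products) to reach equilibrium.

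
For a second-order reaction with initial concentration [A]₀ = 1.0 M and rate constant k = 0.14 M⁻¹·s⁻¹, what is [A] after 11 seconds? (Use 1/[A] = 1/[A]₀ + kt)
0.3937 M

1/[A] = 1/[A]₀ + k·t = 1/1.0 + (0.14)·(11) = 1.0000 + 1.5400 = 2.5400
[A] = 1/2.5400 = 0.3937 M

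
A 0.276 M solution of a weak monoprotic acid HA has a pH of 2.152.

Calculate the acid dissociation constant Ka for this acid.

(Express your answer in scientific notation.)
K_a = 1.85e-04

[H⁺] = 10^(−pH) = 10^(−2.152) = 7.047e-03 M. For HA ⇌ H⁺ + A⁻, Ka = x²/(C − x) = (7.047e-03)²/(0.276 − 7.047e-03) = 1.85e-04.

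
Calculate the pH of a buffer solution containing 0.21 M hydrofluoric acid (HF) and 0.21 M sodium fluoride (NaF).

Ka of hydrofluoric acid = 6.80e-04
pH = 3.17

pKa = -log(6.80e-04) = 3.17. pH = pKa + log([A⁻]/[HA]) = 3.17 + log(0.21/0.21)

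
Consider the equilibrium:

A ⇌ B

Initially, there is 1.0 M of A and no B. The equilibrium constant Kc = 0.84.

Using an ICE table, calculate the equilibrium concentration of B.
[B] = 0.457 M

ICE: [A] = 1.0 − x, [B] = x.
Kc = x/(1.0 − x) = 0.84 ⇒ x = 0.84·1.0/(1 + 0.84) = 0.84/1.84 = 0.4565.
[B] = x = 0.457 M.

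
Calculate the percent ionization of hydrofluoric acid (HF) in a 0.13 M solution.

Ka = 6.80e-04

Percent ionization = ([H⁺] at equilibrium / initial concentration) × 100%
Percent ionization = 6.98%

Let x = [H⁺]. Ka = x²/(C - x) ⇒ x² + (6.80e-04)x - (6.80e-04)(0.13) = 0. x = 9.0683e-03. Percent = (9.0683e-03/0.13) × 100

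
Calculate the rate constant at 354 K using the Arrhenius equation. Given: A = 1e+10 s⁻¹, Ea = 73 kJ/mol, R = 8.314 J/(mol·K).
1.69e-01 s⁻¹

k = A·exp(-Ea/(R·T)) = 1e+10·exp(-73000/(8.314·354)) = 1e+10·exp(-24.8033) = 1e+10·1.6907e-11 = 1.69e-01 s⁻¹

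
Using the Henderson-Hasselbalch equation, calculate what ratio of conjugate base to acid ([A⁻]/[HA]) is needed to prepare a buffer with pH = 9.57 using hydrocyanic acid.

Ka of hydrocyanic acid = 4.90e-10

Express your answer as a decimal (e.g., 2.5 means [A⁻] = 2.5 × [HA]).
[A⁻]/[HA] = 1.821

pKa = −log(4.90e-10) = 9.3098. pH = pKa + log([A⁻]/[HA]). 9.57 = 9.3098 + log(ratio). log(ratio) = 9.57 − 9.3098 = 0.2602. ratio = 10^(0.2602) = 1.821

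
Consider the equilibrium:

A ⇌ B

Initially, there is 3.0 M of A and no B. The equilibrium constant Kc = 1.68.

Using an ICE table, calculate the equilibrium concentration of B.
[B] = 1.881 M

ICE: [A] = 3.0 − x, [B] = x.
Kc = x/(3.0 − x) = 1.68 ⇒ x = 1.68·3.0/(1 + 1.68) = 5.04/2.68 = 1.881.
[B] = x = 1.881 M.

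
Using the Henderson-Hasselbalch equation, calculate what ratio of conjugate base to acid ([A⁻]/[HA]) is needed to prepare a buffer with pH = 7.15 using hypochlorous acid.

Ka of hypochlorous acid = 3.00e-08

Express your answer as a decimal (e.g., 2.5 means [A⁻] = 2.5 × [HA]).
[A⁻]/[HA] = 0.424

pKa = −log(3.00e-08) = 7.5229. pH = pKa + log([A⁻]/[HA]). 7.15 = 7.5229 + log(ratio). log(ratio) = 7.15 − 7.5229 = -0.3729. ratio = 10^(-0.3729) = 0.424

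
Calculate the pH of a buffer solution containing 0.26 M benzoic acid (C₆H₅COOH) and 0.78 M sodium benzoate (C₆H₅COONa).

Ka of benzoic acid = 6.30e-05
pH = 4.68

pKa = -log(6.30e-05) = 4.20. pH = pKa + log([A⁻]/[HA]) = 4.20 + log(0.78/0.26)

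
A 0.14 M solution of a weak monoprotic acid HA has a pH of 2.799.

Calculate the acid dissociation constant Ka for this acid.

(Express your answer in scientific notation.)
K_a = 1.82e-05

[H⁺] = 10^(−pH) = 10^(−2.799) = 1.589e-03 M. For HA ⇌ H⁺ + A⁻, Ka = x²/(C − x) = (1.589e-03)²/(0.14 − 1.589e-03) = 1.82e-05.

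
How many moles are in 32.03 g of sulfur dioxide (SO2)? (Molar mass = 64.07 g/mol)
Moles = 32.03 g ÷ 64.07 g/mol = 0.4999 mol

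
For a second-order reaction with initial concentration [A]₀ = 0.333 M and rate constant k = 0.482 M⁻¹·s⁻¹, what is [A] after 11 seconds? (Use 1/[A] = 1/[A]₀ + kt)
0.1204 M

1/[A] = 1/[A]₀ + k·t = 1/0.333 + (0.482)·(11) = 3.0030 + 5.3020 = 8.3050
[A] = 1/8.3050 = 0.1204 M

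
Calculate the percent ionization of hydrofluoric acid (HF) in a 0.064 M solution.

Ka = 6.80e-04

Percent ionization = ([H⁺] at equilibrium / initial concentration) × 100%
Percent ionization = 9.79%

Let x = [H⁺]. Ka = x²/(C - x) ⇒ x² + (6.80e-04)x - (6.80e-04)(0.064) = 0. x = 6.2657e-03. Percent = (6.2657e-03/0.064) × 100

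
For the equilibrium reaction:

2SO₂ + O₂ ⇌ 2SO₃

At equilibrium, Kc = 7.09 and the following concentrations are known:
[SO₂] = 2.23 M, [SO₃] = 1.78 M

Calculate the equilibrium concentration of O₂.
[O₂] = 0.0899 M

Kc = ([SO₃]^2) / ([SO₂]^2 × [O₂]) = 7.09
[O₂]^1 = (product terms)/(Kc · other reactant terms) = 3.1684 / (7.09 · 4.9729) = 0.089864
[O₂] = 0.0899 M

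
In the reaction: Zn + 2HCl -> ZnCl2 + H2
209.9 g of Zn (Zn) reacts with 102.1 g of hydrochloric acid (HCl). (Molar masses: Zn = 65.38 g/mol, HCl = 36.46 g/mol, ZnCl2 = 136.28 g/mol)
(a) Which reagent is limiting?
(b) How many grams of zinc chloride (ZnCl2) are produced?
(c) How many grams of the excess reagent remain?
(a) HCl, (b) 190.8 g, (c) 118.4 g

Moles of Zn = 209.9 g ÷ 65.38 g/mol = 3.21046 mol
Moles of HCl = 102.1 g ÷ 36.46 g/mol = 2.80033 mol
Moles ÷ coefficient: Zn: 3.21046/1 = 3.21, HCl: 2.80033/2 = 1.4
(a) HCl has the smaller value, so HCl is the limiting reagent.
(b) Moles of ZnCl2 = 2.80033 mol HCl × (1/2) = 1.40016 mol; mass = 1.40016 mol × 136.28 g/mol = 190.8 g
(c) Zn consumed = 2.80033 × (1/2) = 1.40016 mol; remaining = 3.21046 − 1.40016 = 1.8103 mol; mass = 1.8103 mol × 65.38 g/mol = 118.4 g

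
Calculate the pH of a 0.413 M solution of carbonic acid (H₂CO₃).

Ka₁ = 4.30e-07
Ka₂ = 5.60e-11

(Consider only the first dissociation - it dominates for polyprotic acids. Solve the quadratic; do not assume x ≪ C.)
pH = 3.38

x² + Ka₁·x − Ka₁·C = 0 with Ka₁ = 4.30e-07, C = 0.413.
x = (−Ka₁ + √(Ka₁² + 4·Ka₁·C))/2 = 4.2120e-04 M, so pH = 3.38.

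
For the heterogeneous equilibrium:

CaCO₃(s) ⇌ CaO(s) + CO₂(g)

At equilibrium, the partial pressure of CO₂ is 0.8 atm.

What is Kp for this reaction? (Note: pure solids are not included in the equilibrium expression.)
K_p = 0.8

Solids (CaCO₃, CaO) have activity 1 and are excluded.
Kp = P(CO₂) = 0.8.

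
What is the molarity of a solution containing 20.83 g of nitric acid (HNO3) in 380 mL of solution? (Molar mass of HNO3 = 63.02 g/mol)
Moles of HNO3 = 20.83 g ÷ 63.02 g/mol = 0.33053 mol
Volume = 380 mL = 0.38 L
Molarity = 0.33053 mol ÷ 0.38 L = 0.8698 M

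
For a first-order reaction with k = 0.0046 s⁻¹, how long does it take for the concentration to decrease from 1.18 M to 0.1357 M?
470.18 s

From ln[A] = ln[A]₀ - k·t: t = ln([A]₀/[A])/k = ln(1.18/0.1357)/0.0046 = ln(8.6957)/0.0046 = 2.1628/0.0046 = 470.18 s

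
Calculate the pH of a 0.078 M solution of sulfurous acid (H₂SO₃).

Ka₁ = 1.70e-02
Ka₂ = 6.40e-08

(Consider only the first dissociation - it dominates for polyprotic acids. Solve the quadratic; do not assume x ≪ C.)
pH = 1.54

x² + Ka₁·x − Ka₁·C = 0 with Ka₁ = 1.70e-02, C = 0.078.
x = (−Ka₁ + √(Ka₁² + 4·Ka₁·C))/2 = 2.8893e-02 M, so pH = 1.54.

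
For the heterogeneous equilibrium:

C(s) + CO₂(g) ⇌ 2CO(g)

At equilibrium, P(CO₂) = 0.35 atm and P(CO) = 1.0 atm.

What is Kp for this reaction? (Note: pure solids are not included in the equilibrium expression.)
K_p = 2.857

Solid C is excluded.
Kp = P(CO)²/P(CO₂) = (1.0)²/0.35 = 1/0.35 = 2.857.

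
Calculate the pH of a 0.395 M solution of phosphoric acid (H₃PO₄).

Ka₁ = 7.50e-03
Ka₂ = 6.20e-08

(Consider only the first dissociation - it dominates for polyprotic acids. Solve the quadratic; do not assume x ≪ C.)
pH = 1.29

x² + Ka₁·x − Ka₁·C = 0 with Ka₁ = 7.50e-03, C = 0.395.
x = (−Ka₁ + √(Ka₁² + 4·Ka₁·C))/2 = 5.0808e-02 M, so pH = 1.29.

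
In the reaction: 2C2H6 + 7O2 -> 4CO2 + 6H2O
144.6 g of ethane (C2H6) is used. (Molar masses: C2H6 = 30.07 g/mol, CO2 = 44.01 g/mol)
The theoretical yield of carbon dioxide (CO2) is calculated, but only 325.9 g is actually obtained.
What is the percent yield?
Moles of C2H6 = 144.6 g ÷ 30.07 g/mol = 4.80878 mol
Mole ratio: 4 mol CO2 / 2 mol C2H6
Moles of CO2 = 4.80878 × (4/2) = 9.61756 mol
Theoretical yield = 9.61756 mol × 44.01 g/mol = 423.27 g
Actual yield = 325.9 g
Percent yield = (325.9 / 423.27) × 100% = 77.0%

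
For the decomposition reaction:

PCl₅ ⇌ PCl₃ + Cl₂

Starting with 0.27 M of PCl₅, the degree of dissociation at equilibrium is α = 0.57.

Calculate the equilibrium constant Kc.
K_c = 0.2040

x = α·[A]₀ = 0.57 × 0.27 = 0.1539 M dissociated.
At eq: [PCl₅] = 0.27 − 0.1539 = 0.1161 M; [PCl₃] = [Cl₂] = x = 0.1539 M.
Kc = [PCl₃][Cl₂]/[PCl₅] = (0.1539)²/0.1161 = 0.204.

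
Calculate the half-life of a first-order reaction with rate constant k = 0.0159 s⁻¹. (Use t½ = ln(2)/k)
43.59 s

t½ = ln(2)/k = 0.6931/0.0159 = 43.59 s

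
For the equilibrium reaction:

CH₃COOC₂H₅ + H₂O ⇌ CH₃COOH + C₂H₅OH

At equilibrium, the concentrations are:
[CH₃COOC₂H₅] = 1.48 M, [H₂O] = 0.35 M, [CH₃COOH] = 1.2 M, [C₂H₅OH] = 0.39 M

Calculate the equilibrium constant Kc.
K_c = 0.9035

Kc = ([CH₃COOH] × [C₂H₅OH]) / ([CH₃COOC₂H₅] × [H₂O])
   = ((1.2)·(0.39)) / ((1.48)·(0.35))
   = 0.468 / 0.518 = 0.9035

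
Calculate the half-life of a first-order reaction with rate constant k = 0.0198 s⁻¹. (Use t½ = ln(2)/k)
35.01 s

t½ = ln(2)/k = 0.6931/0.0198 = 35.01 s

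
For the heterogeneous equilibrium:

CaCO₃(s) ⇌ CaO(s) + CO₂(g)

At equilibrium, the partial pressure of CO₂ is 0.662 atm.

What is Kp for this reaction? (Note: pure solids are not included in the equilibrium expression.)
K_p = 0.662

Solids (CaCO₃, CaO) have activity 1 and are excluded.
Kp = P(CO₂) = 0.662.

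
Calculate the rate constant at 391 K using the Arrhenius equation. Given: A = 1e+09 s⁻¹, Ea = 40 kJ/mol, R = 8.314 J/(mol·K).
4.53e+03 s⁻¹

k = A·exp(-Ea/(R·T)) = 1e+09·exp(-40000/(8.314·391)) = 1e+09·exp(-12.3048) = 1e+09·4.5301e-06 = 4.53e+03 s⁻¹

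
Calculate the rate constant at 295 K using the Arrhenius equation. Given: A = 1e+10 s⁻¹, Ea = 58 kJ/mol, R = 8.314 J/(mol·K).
5.37e-01 s⁻¹

k = A·exp(-Ea/(R·T)) = 1e+10·exp(-58000/(8.314·295)) = 1e+10·exp(-23.6481) = 1e+10·5.3674e-11 = 5.37e-01 s⁻¹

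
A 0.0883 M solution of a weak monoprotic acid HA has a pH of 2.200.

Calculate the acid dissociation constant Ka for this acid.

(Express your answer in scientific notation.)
K_a = 4.86e-04

[H⁺] = 10^(−pH) = 10^(−2.200) = 6.310e-03 M. For HA ⇌ H⁺ + A⁻, Ka = x²/(C − x) = (6.310e-03)²/(0.0883 − 6.310e-03) = 4.86e-04.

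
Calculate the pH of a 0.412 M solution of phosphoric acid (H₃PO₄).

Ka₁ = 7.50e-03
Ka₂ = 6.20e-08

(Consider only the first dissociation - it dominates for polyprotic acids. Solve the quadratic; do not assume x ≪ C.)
pH = 1.28

x² + Ka₁·x − Ka₁·C = 0 with Ka₁ = 7.50e-03, C = 0.412.
x = (−Ka₁ + √(Ka₁² + 4·Ka₁·C))/2 = 5.1964e-02 M, so pH = 1.28.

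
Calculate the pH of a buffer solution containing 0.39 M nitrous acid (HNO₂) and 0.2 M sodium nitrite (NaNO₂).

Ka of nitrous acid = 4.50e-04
pH = 3.06

pKa = -log(4.50e-04) = 3.35. pH = pKa + log([A⁻]/[HA]) = 3.35 + log(0.2/0.39)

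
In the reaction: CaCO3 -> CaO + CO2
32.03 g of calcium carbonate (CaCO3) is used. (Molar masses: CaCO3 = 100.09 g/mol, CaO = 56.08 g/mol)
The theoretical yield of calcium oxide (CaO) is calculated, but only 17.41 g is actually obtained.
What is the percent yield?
Moles of CaCO3 = 32.03 g ÷ 100.09 g/mol = 0.320012 mol
Mole ratio: 1 mol CaO / 1 mol CaCO3
Moles of CaO = 0.320012 × (1/1) = 0.320012 mol
Theoretical yield = 0.320012 mol × 56.08 g/mol = 17.946 g
Actual yield = 17.41 g
Percent yield = (17.41 / 17.946) × 100% = 97.0%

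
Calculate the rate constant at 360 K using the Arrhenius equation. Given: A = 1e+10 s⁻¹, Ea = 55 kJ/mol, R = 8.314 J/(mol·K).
1.05e+02 s⁻¹

k = A·exp(-Ea/(R·T)) = 1e+10·exp(-55000/(8.314·360)) = 1e+10·exp(-18.3760) = 1e+10·1.0457e-08 = 1.05e+02 s⁻¹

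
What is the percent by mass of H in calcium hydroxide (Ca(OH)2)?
Mass of H in formula = 1.008 × 2 = 2.016 g/mol
Molar mass = 74.1 g/mol
% H = (2.016/74.1) × 100% = 2.72%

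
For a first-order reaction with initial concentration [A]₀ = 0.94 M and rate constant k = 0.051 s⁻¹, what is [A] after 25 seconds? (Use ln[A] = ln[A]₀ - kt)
0.2627 M

ln[A] = ln[A]₀ - k·t = ln(0.94) - (0.051)·(25) = -0.0619 - 1.2750 = -1.3369
[A] = e^(-1.3369) = 0.2627 M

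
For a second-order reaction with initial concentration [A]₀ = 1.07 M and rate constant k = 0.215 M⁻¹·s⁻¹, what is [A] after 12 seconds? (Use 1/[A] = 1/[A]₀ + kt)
0.2845 M

1/[A] = 1/[A]₀ + k·t = 1/1.07 + (0.215)·(12) = 0.9346 + 2.5800 = 3.5146
[A] = 1/3.5146 = 0.2845 M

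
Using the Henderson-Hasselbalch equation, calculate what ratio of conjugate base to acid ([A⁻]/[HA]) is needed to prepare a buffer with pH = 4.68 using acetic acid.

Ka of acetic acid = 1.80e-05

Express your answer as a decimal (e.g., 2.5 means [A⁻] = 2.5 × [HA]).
[A⁻]/[HA] = 0.862

pKa = −log(1.80e-05) = 4.7447. pH = pKa + log([A⁻]/[HA]). 4.68 = 4.7447 + log(ratio). log(ratio) = 4.68 − 4.7447 = -0.0647. ratio = 10^(-0.0647) = 0.862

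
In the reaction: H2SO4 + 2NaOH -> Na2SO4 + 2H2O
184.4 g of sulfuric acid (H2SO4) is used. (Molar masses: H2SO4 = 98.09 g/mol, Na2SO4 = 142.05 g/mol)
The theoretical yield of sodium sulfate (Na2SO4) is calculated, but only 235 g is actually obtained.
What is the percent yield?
Moles of H2SO4 = 184.4 g ÷ 98.09 g/mol = 1.87991 mol
Mole ratio: 1 mol Na2SO4 / 1 mol H2SO4
Moles of Na2SO4 = 1.87991 × (1/1) = 1.87991 mol
Theoretical yield = 1.87991 mol × 142.05 g/mol = 267.04 g
Actual yield = 235 g
Percent yield = (235 / 267.04) × 100% = 88.0%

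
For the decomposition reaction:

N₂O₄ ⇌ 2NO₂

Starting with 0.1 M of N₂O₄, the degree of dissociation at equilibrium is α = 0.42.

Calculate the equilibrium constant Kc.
K_c = 0.1217

x = α·[A]₀ = 0.42 × 0.1 = 0.042 M dissociated.
At eq: [N₂O₄] = 0.1 − 0.042 = 0.058 M; [NO₂] = 2x = 0.084 M.
Kc = [NO₂]²/[N₂O₄] = (0.084)²/0.058 = 0.1217.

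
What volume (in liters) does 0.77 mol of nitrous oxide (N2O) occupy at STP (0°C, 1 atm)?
At STP, 1 mol of gas occupies 22.4 L
Volume = 0.77 mol × 22.4 L/mol = 17.25 L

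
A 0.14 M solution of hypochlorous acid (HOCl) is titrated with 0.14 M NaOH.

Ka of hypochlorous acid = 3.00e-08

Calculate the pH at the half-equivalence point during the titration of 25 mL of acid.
pH = pKa = 7.52

At the half-equivalence point, [HA] = [A⁻], so by Henderson–Hasselbalch pH = pKa + log(1) = pKa.
pKa = −log(3.00e-08) = 7.52.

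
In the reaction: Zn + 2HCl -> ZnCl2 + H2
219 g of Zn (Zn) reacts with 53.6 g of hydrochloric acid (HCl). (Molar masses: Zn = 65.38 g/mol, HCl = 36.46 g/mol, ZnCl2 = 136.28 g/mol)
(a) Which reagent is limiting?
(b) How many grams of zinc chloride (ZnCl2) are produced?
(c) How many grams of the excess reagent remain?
(a) HCl, (b) 100.2 g, (c) 170.9 g

Moles of Zn = 219 g ÷ 65.38 g/mol = 3.34965 mol
Moles of HCl = 53.6 g ÷ 36.46 g/mol = 1.4701 mol
Moles ÷ coefficient: Zn: 3.34965/1 = 3.35, HCl: 1.4701/2 = 0.7351
(a) HCl has the smaller value, so HCl is the limiting reagent.
(b) Moles of ZnCl2 = 1.4701 mol HCl × (1/2) = 0.735052 mol; mass = 0.735052 mol × 136.28 g/mol = 100.2 g
(c) Zn consumed = 1.4701 × (1/2) = 0.735052 mol; remaining = 3.34965 − 0.735052 = 2.6146 mol; mass = 2.6146 mol × 65.38 g/mol = 170.9 g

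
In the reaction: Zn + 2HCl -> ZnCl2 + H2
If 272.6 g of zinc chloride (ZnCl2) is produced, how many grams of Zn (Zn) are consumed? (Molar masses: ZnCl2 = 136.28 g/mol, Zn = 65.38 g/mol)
Moles of ZnCl2 = 272.6 g ÷ 136.28 g/mol = 2.00029 mol
Mole ratio: 1 mol Zn / 1 mol ZnCl2
Moles of Zn = 2.00029 × (1/1) = 2.00029 mol
Mass of Zn = 2.00029 mol × 65.38 g/mol = 130.8 g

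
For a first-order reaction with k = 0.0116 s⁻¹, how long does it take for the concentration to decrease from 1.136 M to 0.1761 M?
160.71 s

From ln[A] = ln[A]₀ - k·t: t = ln([A]₀/[A])/k = ln(1.136/0.1761)/0.0116 = ln(6.4509)/0.0116 = 1.8642/0.0116 = 160.71 s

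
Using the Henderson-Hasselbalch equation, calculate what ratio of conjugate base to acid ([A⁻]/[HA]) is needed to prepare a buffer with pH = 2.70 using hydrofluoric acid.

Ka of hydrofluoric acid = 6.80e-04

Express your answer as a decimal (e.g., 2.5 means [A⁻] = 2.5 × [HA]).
[A⁻]/[HA] = 0.341

pKa = −log(6.80e-04) = 3.1675. pH = pKa + log([A⁻]/[HA]). 2.70 = 3.1675 + log(ratio). log(ratio) = 2.70 − 3.1675 = -0.4675. ratio = 10^(-0.4675) = 0.341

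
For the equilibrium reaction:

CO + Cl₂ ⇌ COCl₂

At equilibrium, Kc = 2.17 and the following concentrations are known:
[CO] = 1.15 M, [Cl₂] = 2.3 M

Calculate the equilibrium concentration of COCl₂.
[COCl₂] = 5.7396 M

Kc = ([COCl₂]) / ([CO] × [Cl₂]) = 2.17
[COCl₂]^1 = Kc · (reactant terms)/(other product terms) = 2.17 · 2.645 / 1 = 5.7396
[COCl₂] = 5.7396 M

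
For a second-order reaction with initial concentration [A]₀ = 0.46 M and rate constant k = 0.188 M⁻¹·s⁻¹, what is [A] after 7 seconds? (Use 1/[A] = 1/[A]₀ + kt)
0.2865 M

1/[A] = 1/[A]₀ + k·t = 1/0.46 + (0.188)·(7) = 2.1739 + 1.3160 = 3.4899
[A] = 1/3.4899 = 0.2865 M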